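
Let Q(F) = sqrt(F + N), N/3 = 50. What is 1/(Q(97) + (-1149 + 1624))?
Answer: 25/11862 - sqrt(247)/225378 ≈ 0.0020378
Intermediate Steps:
N = 150 (N = 3*50 = 150)
Q(F) = sqrt(150 + F) (Q(F) = sqrt(F + 150) = sqrt(150 + F))
1/(Q(97) + (-1149 + 1624)) = 1/(sqrt(150 + 97) + (-1149 + 1624)) = 1/(sqrt(247) + 475) = 1/(475 + sqrt(247))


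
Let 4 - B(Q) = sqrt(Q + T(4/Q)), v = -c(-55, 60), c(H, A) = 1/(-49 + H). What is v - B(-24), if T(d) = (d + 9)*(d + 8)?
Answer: -415/104 + sqrt(1627)/6 ≈ 2.7323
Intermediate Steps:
T(d) = (8 + d)*(9 + d) (T(d) = (9 + d)*(8 + d) = (8 + d)*(9 + d))
v = 1/104 (v = -1/(-49 - 55) = -1/(-104) = -1*(-1/104) = 1/104 ≈ 0.0096154)
B(Q) = 4 - sqrt(72 + Q + 16/Q**2 + 68/Q) (B(Q) = 4 - sqrt(Q + (72 + (4/Q)**2 + 17*(4/Q))) = 4 - sqrt(Q + (72 + 16/Q**2 + 68/Q)) = 4 - sqrt(72 + Q + 16/Q**2 + 68/Q))
v - B(-24) = 1/104 - (4 - sqrt(72 - 24 + 16/(-24)**2 + 68/(-24))) = 1/104 - (4 - sqrt(72 - 24 + 16*(1/576) + 68*(-1/24))) = 1/104 - (4 - sqrt(72 - 24 + 1/36 - 17/6)) = 1/104 - (4 - sqrt(1627/36)) = 1/104 - (4 - sqrt(1627)/6) = 1/104 + (-4 + sqrt(1627)/6) = -415/104 + sqrt(1627)/6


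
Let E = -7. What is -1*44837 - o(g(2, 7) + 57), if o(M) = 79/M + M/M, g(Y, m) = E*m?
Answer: -358783/8 ≈ -44848.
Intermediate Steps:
g(Y, m) = -7*m
o(M) = 1 + 79/M (o(M) = 79/M + 1 = 1 + 79/M)
-1*44837 - o(g(2, 7) + 57) = -1*44837 - (79 + (-7*7 + 57))/(-7*7 + 57) = -44837 - (79 + (-49 + 57))/(-49 + 57) = -44837 - (79 + 8)/8 = -44837 - 87/8 = -358783/8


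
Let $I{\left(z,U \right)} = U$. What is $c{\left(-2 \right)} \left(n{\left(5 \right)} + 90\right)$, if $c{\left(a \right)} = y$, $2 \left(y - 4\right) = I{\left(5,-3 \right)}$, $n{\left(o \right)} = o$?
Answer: $\frac{475}{2} \approx 237.5$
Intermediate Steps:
$y = \frac{5}{2}$ ($y = 4 + \frac{1}{2} \left(-3\right) = 4 - \frac{3}{2} = \frac{5}{2} \approx 2.5$)
$c{\left(a \right)} = \frac{5}{2}$
$c{\left(-2 \right)} \left(n{\left(5 \right)} + 90\right) = \frac{5 \left(5 + 90\right)}{2} = \frac{5}{2} \cdot 95 = \frac{475}{2}$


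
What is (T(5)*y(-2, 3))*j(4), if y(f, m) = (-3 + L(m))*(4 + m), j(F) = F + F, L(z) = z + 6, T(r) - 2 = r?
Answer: 2352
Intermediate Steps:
T(r) = 2 + r
L(z) = 6 + z
j(F) = 2*F
y(f, m) = (3 + m)*(4 + m) (y(f, m) = (-3 + (6 + m))*(4 + m) = (3 + m)*(4 + m))
(T(5)*y(-2, 3))*j(4) = ((2 + 5)*(12 + 3 + 3*(6 + 3)))*(2*4) = (7*(12 + 3 + 3*9))*8 = (7*(12 + 3 + 27))*8 = (7*42)*8 = 294*8 = 2352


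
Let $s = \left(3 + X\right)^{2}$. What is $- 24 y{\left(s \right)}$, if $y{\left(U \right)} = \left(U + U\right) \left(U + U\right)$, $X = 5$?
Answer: $-393216$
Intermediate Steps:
$s = 64$ ($s = \left(3 + 5\right)^{2} = 8^{2} = 64$)
$y{\left(U \right)} = 4 U^{2}$ ($y{\left(U \right)} = 2 U 2 U = 4 U^{2}$)
$- 24 y{\left(s \right)} = - 24 \cdot 4 \cdot 64^{2} = - 24 \cdot 4 \cdot 4096 = \left(-24\right) 16384 = -393216$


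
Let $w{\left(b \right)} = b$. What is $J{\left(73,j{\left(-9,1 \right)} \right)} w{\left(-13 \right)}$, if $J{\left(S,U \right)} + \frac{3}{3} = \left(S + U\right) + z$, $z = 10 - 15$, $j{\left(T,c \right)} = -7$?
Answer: $-780$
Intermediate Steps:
$z = -5$
$J{\left(S,U \right)} = -6 + S + U$ ($J{\left(S,U \right)} = -1 - \left(5 - S - U\right) = -1 + \left(-5 + S + U\right) = -6 + S + U$)
$J{\left(73,j{\left(-9,1 \right)} \right)} w{\left(-13 \right)} = \left(-6 + 73 - 7\right) \left(-13\right) = 60 \left(-13\right) = -780$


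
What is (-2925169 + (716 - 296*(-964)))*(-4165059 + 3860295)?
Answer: 804305415276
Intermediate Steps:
(-2925169 + (716 - 296*(-964)))*(-4165059 + 3860295) = (-2925169 + (716 + 285344))*(-304764) = (-2925169 + 286060)*(-304764) = -2639109*(-304764) = 804305415276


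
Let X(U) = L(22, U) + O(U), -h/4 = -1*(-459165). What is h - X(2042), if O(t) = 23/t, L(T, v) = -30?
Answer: -3750398483/2042 ≈ -1.8366e+6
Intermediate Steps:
h = -1836660 (h = -(-4)*(-459165) = -4*459165 = -1836660)
X(U) = -30 + 23/U
h - X(2042) = -1836660 - (-30 + 23/2042) = -1836660 - 1*(-61237/2042) = -1836660 + 61237/2042 = -3750398483/2042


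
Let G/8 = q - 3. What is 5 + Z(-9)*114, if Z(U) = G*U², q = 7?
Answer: 295493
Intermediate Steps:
G = 32 (G = 8*(7 - 3) = 8*4 = 32)
Z(U) = 32*U²
5 + Z(-9)*114 = 5 + (32*(-9)²)*114 = 5 + (32*81)*114 = 5 + 2592*114 = 5 + 295488 = 295493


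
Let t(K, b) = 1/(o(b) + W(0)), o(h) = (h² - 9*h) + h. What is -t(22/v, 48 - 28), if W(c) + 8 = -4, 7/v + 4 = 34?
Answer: -1/228 ≈ -0.0043860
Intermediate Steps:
v = 7/30 (v = 7/(-4 + 34) = 7/30 ≈ 0.23333)
o(h) = h² - 8*h
W(c) = -12 (W(c) = -8 - 4 = -12)
t(K, b) = 1/(-12 + b*(-8 + b)) (t(K, b) = 1/(b*(-8 + b) - 12) = 1/(-12 + b*(-8 + b)))
-t(22/v, 48 - 28) = -1/(-12 + (48 - 28)*(-8 + (48 - 28))) = -1/(-12 + 20*(-8 + 20)) = -1/(-12 + 20*12) = -1/(-12 + 240) = -1/228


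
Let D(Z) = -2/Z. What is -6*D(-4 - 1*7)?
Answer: -12/11 ≈ -1.0909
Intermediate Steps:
-6*D(-4 - 1*7) = -(-12)/(-4 - 1*7) = -(-12)/(-4 - 7) = -(-12)/(-11) = -(-12)*(-1)/11 = -6*2/11 = -12/11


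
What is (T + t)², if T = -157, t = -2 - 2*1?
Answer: 25921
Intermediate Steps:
t = -4 (t = -2 - 2 = -4)
(T + t)² = (-157 - 4)² = (-161)² = 25921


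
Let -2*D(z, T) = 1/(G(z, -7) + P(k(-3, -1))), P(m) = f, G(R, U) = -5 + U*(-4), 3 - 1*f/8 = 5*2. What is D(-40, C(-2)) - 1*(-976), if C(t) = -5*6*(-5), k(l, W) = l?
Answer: 64417/66 ≈ 976.02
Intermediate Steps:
f = -56 (f = 24 - 40*2 = 24 - 8*10 = 24 - 80 = -56)
G(R, U) = -5 - 4*U
P(m) = -56
C(t) = 150 (C(t) = -30*(-5) = 150)
D(z, T) = 1/66 (D(z, T) = -1/(2*((-5 - 4*(-7)) - 56)) = -1/(2*((-5 + 28) - 56)) = -1/(2*(23 - 56)) = -½/(-33) = -½*(-1/33) = 1/66)
D(-40, C(-2)) - 1*(-976) = 1/66 - 1*(-976) = 1/66 + 976 = 64417/66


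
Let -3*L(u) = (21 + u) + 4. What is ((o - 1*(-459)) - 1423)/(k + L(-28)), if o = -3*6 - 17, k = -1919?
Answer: 999/1918 ≈ 0.52085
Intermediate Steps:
L(u) = -25/3 - u/3 (L(u) = -((21 + u) + 4)/3 = -(25 + u)/3 = -25/3 - u/3)
o = -35 (o = -18 - 17 = -35)
((o - 1*(-459)) - 1423)/(k + L(-28)) = ((-35 - 1*(-459)) - 1423)/(-1919 + (-25/3 - ⅓*(-28))) = ((-35 + 459) - 1423)/(-1919 + (-25/3 + 28/3)) = (424 - 1423)/(-1919 + 1) = -999/(-1918) = -999*(-1/1918) = 999/1918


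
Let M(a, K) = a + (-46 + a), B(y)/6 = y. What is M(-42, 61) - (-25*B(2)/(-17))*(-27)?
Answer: 5890/17 ≈ 346.47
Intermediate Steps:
B(y) = 6*y
M(a, K) = -46 + 2*a
M(-42, 61) - (-25*B(2)/(-17))*(-27) = (-46 + 2*(-42)) - (-25*6*2/(-17))*(-27) = (-46 - 84) - (-300*(-1)/17)*(-27) = -130 - (-25*(-12/17))*(-27) = -130 - 300*(-27)/17 = -130 - 1*(-8100/17) = -130 + 8100/17 = 5890/17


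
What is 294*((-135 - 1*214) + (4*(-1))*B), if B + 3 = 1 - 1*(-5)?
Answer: -106134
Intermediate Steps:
B = 3 (B = -3 + (1 - 1*(-5)) = -3 + (1 + 5) = -3 + 6 = 3)
294*((-135 - 1*214) + (4*(-1))*B) = 294*((-135 - 1*214) + (4*(-1))*3) = 294*((-135 - 214) - 4*3) = 294*(-349 - 12) = 294*(-361) = -106134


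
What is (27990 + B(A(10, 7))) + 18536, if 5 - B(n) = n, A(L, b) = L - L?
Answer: 46531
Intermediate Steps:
A(L, b) = 0
B(n) = 5 - n
(27990 + B(A(10, 7))) + 18536 = (27990 + (5 - 1*0)) + 18536 = (27990 + (5 + 0)) + 18536 = (27990 + 5) + 18536 = 27995 + 18536 = 46531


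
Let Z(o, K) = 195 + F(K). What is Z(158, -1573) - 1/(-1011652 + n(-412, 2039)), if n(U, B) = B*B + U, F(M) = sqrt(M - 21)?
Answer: 613364114/3145457 + I*sqrt(1594) ≈ 195.0 + 39.925*I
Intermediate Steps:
F(M) = sqrt(-21 + M)
n(U, B) = U + B**2 (n(U, B) = B**2 + U = U + B**2)
Z(o, K) = 195 + sqrt(-21 + K)
Z(158, -1573) - 1/(-1011652 + n(-412, 2039)) = (195 + sqrt(-21 - 1573)) - 1/(-1011652 + (-412 + 2039**2)) = (195 + sqrt(-1594)) - 1/(-1011652 + (-412 + 4157521)) = (195 + I*sqrt(1594)) - 1/(-1011652 + 4157109) = (195 + I*sqrt(1594)) - 1/3145457 = 613364114/3145457 + I*sqrt(1594)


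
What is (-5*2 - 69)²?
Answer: 6241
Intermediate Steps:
(-5*2 - 69)² = (-10 - 69)² = (-79)² = 6241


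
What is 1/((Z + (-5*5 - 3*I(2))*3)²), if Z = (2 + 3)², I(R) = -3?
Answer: 1/529 ≈ 0.0018904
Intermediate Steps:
Z = 25 (Z = 5² = 25)
1/((Z + (-5*5 - 3*I(2))*3)²) = 1/((25 + (-5*5 - 3*(-3))*3)²) = 1/((25 + (-25 + 9)*3)²) = 1/((25 - 16*3)²) = 1/((25 - 48)²) = 1/((-23)²) = 1/529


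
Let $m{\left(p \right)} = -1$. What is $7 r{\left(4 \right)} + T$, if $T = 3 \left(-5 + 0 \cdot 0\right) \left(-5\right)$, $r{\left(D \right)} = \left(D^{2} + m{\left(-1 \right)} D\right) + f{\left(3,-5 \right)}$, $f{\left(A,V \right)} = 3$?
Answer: $180$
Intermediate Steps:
$r{\left(D \right)} = 3 + D^{2} - D$ ($r{\left(D \right)} = \left(D^{2} - D\right) + 3 = 3 + D^{2} - D$)
$T = 75$ ($T = 3 \left(-5 + 0\right) \left(-5\right) = 3 \left(-5\right) \left(-5\right) = \left(-15\right) \left(-5\right) = 75$)
$7 r{\left(4 \right)} + T = 7 \left(3 + 4^{2} - 4\right) + 75 = 7 \left(3 + 16 - 4\right) + 75 = 7 \cdot 15 + 75 = 105 + 75 = 180$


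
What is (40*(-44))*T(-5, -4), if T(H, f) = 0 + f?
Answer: 7040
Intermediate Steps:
T(H, f) = f
(40*(-44))*T(-5, -4) = (40*(-44))*(-4) = -1760*(-4) = 7040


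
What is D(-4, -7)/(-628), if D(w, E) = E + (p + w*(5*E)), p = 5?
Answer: -69/314 ≈ -0.21975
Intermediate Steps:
D(w, E) = 5 + E + 5*E*w (D(w, E) = E + (5 + w*(5*E)) = E + (5 + 5*E*w) = 5 + E + 5*E*w)
D(-4, -7)/(-628) = (5 - 7 + 5*(-7)*(-4))/(-628) = (5 - 7 + 140)*(-1/628) = 138*(-1/628) = -69/314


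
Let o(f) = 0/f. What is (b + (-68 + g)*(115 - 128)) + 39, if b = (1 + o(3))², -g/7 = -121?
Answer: -10087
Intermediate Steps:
g = 847 (g = -7*(-121) = 847)
o(f) = 0
b = 1 (b = (1 + 0)² = 1² = 1)
(b + (-68 + g)*(115 - 128)) + 39 = (1 + (-68 + 847)*(115 - 128)) + 39 = (1 + 779*(-13)) + 39 = (1 - 10127) + 39 = -10126 + 39 = -10087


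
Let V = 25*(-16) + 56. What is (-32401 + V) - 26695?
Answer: -59440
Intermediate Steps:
V = -344 (V = -400 + 56 = -344)
(-32401 + V) - 26695 = (-32401 - 344) - 26695 = -32745 - 26695 = -59440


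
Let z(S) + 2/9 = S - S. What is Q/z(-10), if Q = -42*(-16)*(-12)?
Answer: 36288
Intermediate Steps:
z(S) = -2/9 (z(S) = -2/9 + (S - S) = -2/9 + 0 = -2/9)
Q = -8064 (Q = 672*(-12) = -8064)
Q/z(-10) = -8064/(-2/9) = -8064*(-9/2) = 36288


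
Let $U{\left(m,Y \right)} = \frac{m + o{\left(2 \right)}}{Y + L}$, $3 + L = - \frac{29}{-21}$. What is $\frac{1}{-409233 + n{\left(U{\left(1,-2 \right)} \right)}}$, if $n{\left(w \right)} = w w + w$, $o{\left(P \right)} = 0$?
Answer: $- \frac{5776}{2363730963} \approx -2.4436 \cdot 10^{-6}$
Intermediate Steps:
$L = - \frac{34}{21}$ ($L = -3 - \frac{29}{-21} = -3 - - \frac{29}{21} = -3 + \frac{29}{21} = - \frac{34}{21} \approx -1.619$)
$U{\left(m,Y \right)} = \frac{m}{- \frac{34}{21} + Y}$ ($U{\left(m,Y \right)} = \frac{m + 0}{Y - \frac{34}{21}} = \frac{m}{- \frac{34}{21} + Y}$)
$n{\left(w \right)} = w + w^{2}$ ($n{\left(w \right)} = w^{2} + w = w + w^{2}$)
$\frac{1}{-409233 + n{\left(U{\left(1,-2 \right)} \right)}} = \frac{1}{-409233 + 21 \cdot 1 \frac{1}{-34 + 21 \left(-2\right)} \left(1 + 21 \cdot 1 \frac{1}{-34 + 21 \left(-2\right)}\right)} = \frac{1}{-409233 + 21 \cdot 1 \frac{1}{-34 - 42} \left(1 + 21 \cdot 1 \frac{1}{-34 - 42}\right)} = \frac{1}{-409233 + 21 \cdot 1 \frac{1}{-76} \left(1 + 21 \cdot 1 \frac{1}{-76}\right)} = \frac{1}{-409233 + 21 \cdot 1 \left(- \frac{1}{76}\right) \left(1 + 21 \cdot 1 \left(- \frac{1}{76}\right)\right)} = \frac{1}{-409233 - \frac{21 \left(1 - \frac{21}{76}\right)}{76}} = \frac{1}{-409233 - \frac{1155}{5776}} = \frac{1}{- \frac{2363730963}{5776}} = - \frac{5776}{2363730963}$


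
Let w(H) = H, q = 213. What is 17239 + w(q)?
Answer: 17452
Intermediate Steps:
17239 + w(q) = 17239 + 213 = 17452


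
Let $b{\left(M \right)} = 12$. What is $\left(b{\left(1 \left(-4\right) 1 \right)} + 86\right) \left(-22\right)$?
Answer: $-2156$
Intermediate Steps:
$\left(b{\left(1 \left(-4\right) 1 \right)} + 86\right) \left(-22\right) = \left(12 + 86\right) \left(-22\right) = 98 \left(-22\right) = -2156$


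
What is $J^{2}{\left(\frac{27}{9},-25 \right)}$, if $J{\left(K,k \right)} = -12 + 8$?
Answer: $16$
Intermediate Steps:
$J{\left(K,k \right)} = -4$
$J^{2}{\left(\frac{27}{9},-25 \right)} = \left(-4\right)^{2} = 16$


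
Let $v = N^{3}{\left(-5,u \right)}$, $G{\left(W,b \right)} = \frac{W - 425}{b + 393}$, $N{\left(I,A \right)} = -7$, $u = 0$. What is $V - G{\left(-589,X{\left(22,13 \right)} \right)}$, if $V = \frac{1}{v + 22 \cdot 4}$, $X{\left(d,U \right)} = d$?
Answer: $\frac{51631}{21165} \approx 2.4395$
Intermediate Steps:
$G{\left(W,b \right)} = \frac{-425 + W}{393 + b}$
$v = -343$ ($v = \left(-7\right)^{3} = -343$)
$V = - \frac{1}{255}$ ($V = \frac{1}{-343 + 22 \cdot 4} = \frac{1}{-343 + 88} = \frac{1}{-255} = - \frac{1}{255} \approx -0.0039216$)
$V - G{\left(-589,X{\left(22,13 \right)} \right)} = - \frac{1}{255} - \frac{-425 - 589}{393 + 22} = - \frac{1}{255} - \frac{1}{415} \left(-1014\right) = - \frac{1}{255} - - \frac{1014}{415} = - \frac{1}{255} + \frac{1014}{415} = \frac{51631}{21165}$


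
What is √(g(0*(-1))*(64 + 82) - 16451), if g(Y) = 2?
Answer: I*√16159 ≈ 127.12*I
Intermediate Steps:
√(g(0*(-1))*(64 + 82) - 16451) = √(2*(64 + 82) - 16451) = √(2*146 - 16451) = √(292 - 16451) = √(-16159) = I*√16159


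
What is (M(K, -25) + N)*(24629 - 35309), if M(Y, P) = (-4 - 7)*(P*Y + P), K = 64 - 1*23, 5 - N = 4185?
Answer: -78711600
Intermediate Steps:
N = -4180 (N = 5 - 1*4185 = 5 - 4185 = -4180)
K = 41 (K = 64 - 23 = 41)
M(Y, P) = -11*P - 11*P*Y (M(Y, P) = -11*(P + P*Y) = -11*P - 11*P*Y)
(M(K, -25) + N)*(24629 - 35309) = (-11*(-25)*(1 + 41) - 4180)*(24629 - 35309) = (-11*(-25)*42 - 4180)*(-10680) = (11550 - 4180)*(-10680) = 7370*(-10680) = -78711600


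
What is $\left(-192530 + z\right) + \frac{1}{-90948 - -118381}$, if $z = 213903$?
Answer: $\frac{586325510}{27433} \approx 21373.0$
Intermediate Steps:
$\left(-192530 + z\right) + \frac{1}{-90948 - -118381} = \left(-192530 + 213903\right) + \frac{1}{-90948 - -118381} = 21373 + \frac{1}{-90948 + 118381} = 21373 + \frac{1}{27433} = \frac{586325510}{27433}$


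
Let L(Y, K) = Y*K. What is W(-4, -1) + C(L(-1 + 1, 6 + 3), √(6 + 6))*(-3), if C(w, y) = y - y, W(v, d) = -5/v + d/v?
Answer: 3/2 ≈ 1.5000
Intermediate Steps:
L(Y, K) = K*Y
C(w, y) = 0
W(-4, -1) + C(L(-1 + 1, 6 + 3), √(6 + 6))*(-3) = (-5 - 1)/(-4) + 0*(-3) = -¼*(-6) + 0 = 3/2 + 0 = 3/2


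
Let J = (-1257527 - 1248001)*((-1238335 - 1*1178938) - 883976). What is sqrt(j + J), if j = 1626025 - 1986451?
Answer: sqrt(8271371444046) ≈ 2.8760e+6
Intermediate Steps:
j = -360426
J = 8271371804472 (J = -2505528*((-1238335 - 1178938) - 883976) = -2505528*(-2417273 - 883976) = -2505528*(-3301249) = 8271371804472)
sqrt(j + J) = sqrt(-360426 + 8271371804472) = sqrt(8271371444046)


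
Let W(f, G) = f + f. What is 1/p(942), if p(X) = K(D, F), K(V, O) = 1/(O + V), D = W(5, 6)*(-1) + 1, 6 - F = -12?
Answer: 9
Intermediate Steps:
W(f, G) = 2*f
F = 18 (F = 6 - 1*(-12) = 6 + 12 = 18)
D = -9 (D = (2*5)*(-1) + 1 = 10*(-1) + 1 = -10 + 1 = -9)
p(X) = ⅑ (p(X) = 1/(18 - 9) = 1/9 = ⅑)
1/p(942) = 1/(⅑) = 9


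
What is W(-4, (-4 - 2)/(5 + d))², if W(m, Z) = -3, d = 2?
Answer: 9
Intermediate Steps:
W(-4, (-4 - 2)/(5 + d))² = (-3)² = 9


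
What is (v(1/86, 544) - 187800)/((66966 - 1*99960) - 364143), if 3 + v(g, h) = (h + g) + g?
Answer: 8052136/17076891 ≈ 0.47152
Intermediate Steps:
v(g, h) = -3 + h + 2*g (v(g, h) = -3 + ((h + g) + g) = -3 + ((g + h) + g) = -3 + (h + 2*g) = -3 + h + 2*g)
(v(1/86, 544) - 187800)/((66966 - 1*99960) - 364143) = ((-3 + 544 + 2/86) - 187800)/((66966 - 1*99960) - 364143) = ((-3 + 544 + 2*(1/86)) - 187800)/((66966 - 99960) - 364143) = ((-3 + 544 + 1/43) - 187800)/(-32994 - 364143) = (23264/43 - 187800)/(-397137) = -8052136/43*(-1/397137) = 8052136/17076891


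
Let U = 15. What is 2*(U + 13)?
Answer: 56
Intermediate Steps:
2*(U + 13) = 2*(15 + 13) = 2*28 = 56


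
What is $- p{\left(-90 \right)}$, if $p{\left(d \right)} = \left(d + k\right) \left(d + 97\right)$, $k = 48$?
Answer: $294$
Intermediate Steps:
$p{\left(d \right)} = \left(48 + d\right) \left(97 + d\right)$ ($p{\left(d \right)} = \left(d + 48\right) \left(d + 97\right) = \left(48 + d\right) \left(97 + d\right)$)
$- p{\left(-90 \right)} = - (4656 + \left(-90\right)^{2} + 145 \left(-90\right)) = - (4656 + 8100 - 13050) = \left(-1\right) \left(-294\right) = 294$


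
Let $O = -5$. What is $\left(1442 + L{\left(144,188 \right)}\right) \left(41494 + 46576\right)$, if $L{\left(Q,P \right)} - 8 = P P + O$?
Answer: $3240007230$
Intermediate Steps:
$L{\left(Q,P \right)} = 3 + P^{2}$ ($L{\left(Q,P \right)} = 8 + \left(P P - 5\right) = 8 + \left(P^{2} - 5\right) = 8 + \left(-5 + P^{2}\right) = 3 + P^{2}$)
$\left(1442 + L{\left(144,188 \right)}\right) \left(41494 + 46576\right) = \left(1442 + \left(3 + 188^{2}\right)\right) \left(41494 + 46576\right) = \left(1442 + \left(3 + 35344\right)\right) 88070 = \left(1442 + 35347\right) 88070 = 36789 \cdot 88070 = 3240007230$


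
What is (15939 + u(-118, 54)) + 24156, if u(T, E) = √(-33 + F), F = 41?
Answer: 40095 + 2*√2 ≈ 40098.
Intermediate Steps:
u(T, E) = 2*√2 (u(T, E) = √(-33 + 41) = √8 = 2*√2)
(15939 + u(-118, 54)) + 24156 = (15939 + 2*√2) + 24156 = 40095 + 2*√2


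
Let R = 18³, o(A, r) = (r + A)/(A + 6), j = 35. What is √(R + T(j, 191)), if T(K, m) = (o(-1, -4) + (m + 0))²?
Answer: 2*√10483 ≈ 204.77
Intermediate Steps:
o(A, r) = (A + r)/(6 + A)
T(K, m) = (-1 + m)² (T(K, m) = ((-1 - 4)/(6 - 1) + (m + 0))² = (-5/5 + m)² = ((⅕)*(-5) + m)² = (-1 + m)²)
R = 5832
√(R + T(j, 191)) = √(5832 + (-1 + 191)²) = √(5832 + 190²) = √(5832 + 36100) = √41932 = 2*√10483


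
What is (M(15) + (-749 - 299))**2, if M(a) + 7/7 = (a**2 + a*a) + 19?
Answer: 336400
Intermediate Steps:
M(a) = 18 + 2*a**2 (M(a) = -1 + ((a**2 + a*a) + 19) = -1 + ((a**2 + a**2) + 19) = -1 + (2*a**2 + 19) = -1 + (19 + 2*a**2) = 18 + 2*a**2)
(M(15) + (-749 - 299))**2 = ((18 + 2*15**2) + (-749 - 299))**2 = ((18 + 2*225) - 1048)**2 = ((18 + 450) - 1048)**2 = (468 - 1048)**2 = (-580)**2 = 336400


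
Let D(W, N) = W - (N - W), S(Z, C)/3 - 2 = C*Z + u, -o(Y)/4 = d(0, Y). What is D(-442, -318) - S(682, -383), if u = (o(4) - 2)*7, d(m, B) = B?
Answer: 783424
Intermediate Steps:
o(Y) = -4*Y
u = -126 (u = (-4*4 - 2)*7 = (-16 - 2)*7 = -18*7 = -126)
S(Z, C) = -372 + 3*C*Z (S(Z, C) = 6 + 3*(C*Z - 126) = 6 + 3*(-126 + C*Z) = 6 + (-378 + 3*C*Z) = -372 + 3*C*Z)
D(W, N) = -N + 2*W (D(W, N) = W + (W - N) = -N + 2*W)
D(-442, -318) - S(682, -383) = (-1*(-318) + 2*(-442)) - (-372 + 3*(-383)*682) = (318 - 884) - (-372 - 783618) = -566 - 1*(-783990) = -566 + 783990 = 783424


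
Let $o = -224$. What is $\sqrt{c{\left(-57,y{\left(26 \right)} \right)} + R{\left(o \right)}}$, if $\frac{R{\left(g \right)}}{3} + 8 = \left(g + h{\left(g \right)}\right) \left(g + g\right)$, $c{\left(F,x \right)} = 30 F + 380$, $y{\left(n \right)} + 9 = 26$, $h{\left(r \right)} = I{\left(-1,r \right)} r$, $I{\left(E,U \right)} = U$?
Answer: $i \sqrt{67136842} \approx 8193.7 i$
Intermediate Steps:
$h{\left(r \right)} = r^{2}$ ($h{\left(r \right)} = r r = r^{2}$)
$y{\left(n \right)} = 17$ ($y{\left(n \right)} = -9 + 26 = 17$)
$c{\left(F,x \right)} = 380 + 30 F$
$R{\left(g \right)} = -24 + 6 g \left(g + g^{2}\right)$ ($R{\left(g \right)} = -24 + 3 \left(g + g^{2}\right) \left(g + g\right) = -24 + 3 \left(g + g^{2}\right) 2 g = -24 + 3 \cdot 2 g \left(g + g^{2}\right) = -24 + 6 g \left(g + g^{2}\right)$)
$\sqrt{c{\left(-57,y{\left(26 \right)} \right)} + R{\left(o \right)}} = \sqrt{\left(380 + 30 \left(-57\right)\right) + \left(-24 + 6 \left(-224\right)^{2} + 6 \left(-224\right)^{3}\right)} = \sqrt{\left(380 - 1710\right) + \left(-24 + 6 \cdot 50176 + 6 \left(-11239424\right)\right)} = \sqrt{-1330 - 67135512} = \sqrt{-67136842} = i \sqrt{67136842}$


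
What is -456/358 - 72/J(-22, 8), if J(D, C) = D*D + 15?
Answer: -126660/89321 ≈ -1.4180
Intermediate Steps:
J(D, C) = 15 + D**2 (J(D, C) = D**2 + 15 = 15 + D**2)
-456/358 - 72/J(-22, 8) = -456/358 - 72/(15 + (-22)**2) = -456*1/358 - 72/(15 + 484) = -228/179 - 72/499 = -126660/89321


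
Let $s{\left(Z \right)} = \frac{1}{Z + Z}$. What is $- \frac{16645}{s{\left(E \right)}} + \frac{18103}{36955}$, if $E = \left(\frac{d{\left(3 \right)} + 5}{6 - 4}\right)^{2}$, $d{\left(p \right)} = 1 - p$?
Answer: $- \frac{5536007569}{73910} \approx -74902.0$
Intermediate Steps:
$E = \frac{9}{4}$ ($E = \left(\frac{\left(1 - 3\right) + 5}{6 - 4}\right)^{2} = \left(\frac{\left(1 - 3\right) + 5}{2}\right)^{2} = \left(\left(-2 + 5\right) \frac{1}{2}\right)^{2} = \left(3 \cdot \frac{1}{2}\right)^{2} = \left(\frac{3}{2}\right)^{2} = \frac{9}{4} \approx 2.25$)
$s{\left(Z \right)} = \frac{1}{2 Z}$
$- \frac{16645}{s{\left(E \right)}} + \frac{18103}{36955} = - \frac{16645}{\frac{1}{2} \frac{1}{\frac{9}{4}}} + \frac{18103}{36955} = - \frac{16645}{\frac{1}{2} \cdot \frac{4}{9}} + 18103 \cdot \frac{1}{36955} = - \frac{16645}{\frac{2}{9}} + \frac{18103}{36955} = \left(-16645\right) \frac{9}{2} + \frac{18103}{36955} = - \frac{149805}{2} + \frac{18103}{36955} = - \frac{5536007569}{73910}$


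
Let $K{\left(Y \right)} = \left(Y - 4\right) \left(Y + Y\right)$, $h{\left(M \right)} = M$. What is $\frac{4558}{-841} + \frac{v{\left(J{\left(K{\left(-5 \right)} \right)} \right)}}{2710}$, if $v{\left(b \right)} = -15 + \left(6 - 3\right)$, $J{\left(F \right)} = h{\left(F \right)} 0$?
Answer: $- \frac{6181136}{1139555} \approx -5.4242$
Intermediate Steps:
$K{\left(Y \right)} = 2 Y \left(-4 + Y\right)$ ($K{\left(Y \right)} = \left(-4 + Y\right) 2 Y = 2 Y \left(-4 + Y\right)$)
$J{\left(F \right)} = 0$ ($J{\left(F \right)} = F 0 = 0$)
$v{\left(b \right)} = -12$ ($v{\left(b \right)} = -15 + \left(6 - 3\right) = -15 + 3 = -12$)
$\frac{4558}{-841} + \frac{v{\left(J{\left(K{\left(-5 \right)} \right)} \right)}}{2710} = \frac{4558}{-841} - \frac{12}{2710} = 4558 \left(- \frac{1}{841}\right) - \frac{6}{1355} = - \frac{4558}{841} - \frac{6}{1355} = - \frac{6181136}{1139555}$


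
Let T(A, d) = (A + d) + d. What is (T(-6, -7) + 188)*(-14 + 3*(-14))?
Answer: -9408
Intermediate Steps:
T(A, d) = A + 2*d
(T(-6, -7) + 188)*(-14 + 3*(-14)) = ((-6 + 2*(-7)) + 188)*(-14 + 3*(-14)) = ((-6 - 14) + 188)*(-14 - 42) = (-20 + 188)*(-56) = 168*(-56) = -9408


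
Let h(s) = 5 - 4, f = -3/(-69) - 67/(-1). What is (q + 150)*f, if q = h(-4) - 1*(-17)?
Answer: 259056/23 ≈ 11263.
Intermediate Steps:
f = 1542/23 (f = -3*(-1/69) - 67*(-1) = 1/23 + 67 = 1542/23 ≈ 67.043)
h(s) = 1
q = 18 (q = 1 - 1*(-17) = 1 + 17 = 18)
(q + 150)*f = (18 + 150)*(1542/23) = 168*(1542/23) = 259056/23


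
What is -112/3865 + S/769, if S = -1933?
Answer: -7557173/2972185 ≈ -2.5426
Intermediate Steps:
-112/3865 + S/769 = -112/3865 - 1933/769 = -7557173/2972185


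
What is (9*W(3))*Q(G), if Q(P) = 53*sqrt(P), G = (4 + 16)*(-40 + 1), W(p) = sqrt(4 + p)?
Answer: 954*I*sqrt(1365) ≈ 35246.0*I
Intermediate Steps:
G = -780 (G = 20*(-39) = -780)
(9*W(3))*Q(G) = (9*sqrt(4 + 3))*(53*sqrt(-780)) = (9*sqrt(7))*(53*(2*I*sqrt(195))) = (9*sqrt(7))*(106*I*sqrt(195)) = 954*I*sqrt(1365)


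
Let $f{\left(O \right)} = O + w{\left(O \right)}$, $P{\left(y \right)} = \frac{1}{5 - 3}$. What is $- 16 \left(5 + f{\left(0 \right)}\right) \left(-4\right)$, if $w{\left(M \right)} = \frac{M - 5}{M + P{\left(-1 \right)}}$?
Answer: $-320$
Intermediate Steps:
$P{\left(y \right)} = \frac{1}{2}$
$w{\left(M \right)} = \frac{-5 + M}{\frac{1}{2} + M}$ ($w{\left(M \right)} = \frac{M - 5}{M + \frac{1}{2}} = \frac{-5 + M}{\frac{1}{2} + M}$)
$f{\left(O \right)} = O + \frac{2 \left(-5 + O\right)}{1 + 2 O}$
$- 16 \left(5 + f{\left(0 \right)}\right) \left(-4\right) = - 16 \left(5 + \frac{-10 + 2 \cdot 0^{2} + 3 \cdot 0}{1 + 2 \cdot 0}\right) \left(-4\right) = - 16 \left(5 + \frac{-10 + 2 \cdot 0 + 0}{1 + 0}\right) \left(-4\right) = - 16 \left(5 + \frac{-10 + 0 + 0}{1}\right) \left(-4\right) = - 16 \left(5 + 1 \left(-10\right)\right) \left(-4\right) = - 16 \left(5 - 10\right) \left(-4\right) = \left(-16\right) \left(-5\right) \left(-4\right) = 80 \left(-4\right) = -320$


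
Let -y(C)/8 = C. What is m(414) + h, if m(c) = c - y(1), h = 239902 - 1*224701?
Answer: 15623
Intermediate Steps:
y(C) = -8*C
h = 15201 (h = 239902 - 224701 = 15201)
m(c) = 8 + c (m(c) = c - (-8) = c - 1*(-8) = c + 8 = 8 + c)
m(414) + h = (8 + 414) + 15201 = 422 + 15201 = 15623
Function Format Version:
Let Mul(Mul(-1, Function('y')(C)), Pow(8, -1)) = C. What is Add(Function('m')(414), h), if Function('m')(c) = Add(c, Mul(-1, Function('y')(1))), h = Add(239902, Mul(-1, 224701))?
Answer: 15623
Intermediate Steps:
Function('y')(C) = Mul(-8, C)
h = 15201 (h = Add(239902, -224701) = 15201)
Function('m')(c) = Add(8, c) (Function('m')(c) = Add(c, Mul(-1, Mul(-8, 1))) = Add(c, Mul(-1, -8)) = Add(c, 8) = Add(8, c))
Add(Function('m')(414), h) = Add(Add(8, 414), 15201) = Add(422, 15201) = 15623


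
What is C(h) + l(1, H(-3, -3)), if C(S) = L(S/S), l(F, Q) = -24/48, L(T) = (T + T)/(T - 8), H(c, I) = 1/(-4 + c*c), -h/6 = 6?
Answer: -11/14 ≈ -0.78571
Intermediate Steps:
h = -36 (h = -6*6 = -36)
H(c, I) = 1/(-4 + c**2)
L(T) = 2*T/(-8 + T) (L(T) = (2*T)/(-8 + T) = 2*T/(-8 + T))
l(F, Q) = -1/2 (l(F, Q) = -24*1/48 = -1/2)
C(S) = -2/7 (C(S) = 2*(S/S)/(-8 + S/S) = 2*1/(-8 + 1) = 2*1/(-7) = 2*1*(-1/7) = -2/7)
C(h) + l(1, H(-3, -3)) = -2/7 - 1/2 = -11/14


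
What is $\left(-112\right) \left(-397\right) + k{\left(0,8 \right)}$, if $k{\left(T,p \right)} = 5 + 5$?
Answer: $44474$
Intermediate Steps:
$k{\left(T,p \right)} = 10$
$\left(-112\right) \left(-397\right) + k{\left(0,8 \right)} = \left(-112\right) \left(-397\right) + 10 = 44464 + 10 = 44474$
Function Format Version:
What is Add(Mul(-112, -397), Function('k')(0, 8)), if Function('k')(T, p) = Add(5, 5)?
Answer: 44474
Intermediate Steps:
Function('k')(T, p) = 10
Add(Mul(-112, -397), Function('k')(0, 8)) = Add(Mul(-112, -397), 10) = Add(44464, 10) = 44474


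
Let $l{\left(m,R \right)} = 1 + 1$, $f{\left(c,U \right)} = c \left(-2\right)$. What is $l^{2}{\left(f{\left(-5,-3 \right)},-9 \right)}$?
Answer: $4$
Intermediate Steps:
$f{\left(c,U \right)} = - 2 c$
$l{\left(m,R \right)} = 2$
$l^{2}{\left(f{\left(-5,-3 \right)},-9 \right)} = 2^{2} = 4$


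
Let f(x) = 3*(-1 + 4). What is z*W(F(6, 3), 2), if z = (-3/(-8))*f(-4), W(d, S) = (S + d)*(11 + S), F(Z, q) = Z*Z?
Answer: 6669/4 ≈ 1667.3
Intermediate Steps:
F(Z, q) = Z²
W(d, S) = (11 + S)*(S + d)
f(x) = 9 (f(x) = 3*3 = 9)
z = 27/8 (z = -3/(-8)*9 = -3*(-⅛)*9 = (3/8)*9 = 27/8 ≈ 3.3750)
z*W(F(6, 3), 2) = 27*(2² + 11*2 + 11*6² + 2*6²)/8 = 27*(4 + 22 + 11*36 + 2*36)/8 = 27*(4 + 22 + 396 + 72)/8 = (27/8)*494 = 6669/4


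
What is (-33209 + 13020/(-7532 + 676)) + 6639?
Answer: -45544235/1714 ≈ -26572.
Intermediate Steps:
(-33209 + 13020/(-7532 + 676)) + 6639 = (-33209 + 13020/(-6856)) + 6639 = (-33209 + 13020*(-1/6856)) + 6639 = (-33209 - 3255/1714) + 6639 = -56923481/1714 + 6639 = -45544235/1714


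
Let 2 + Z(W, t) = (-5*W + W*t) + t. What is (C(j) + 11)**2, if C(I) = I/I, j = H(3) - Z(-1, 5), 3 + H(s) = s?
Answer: 144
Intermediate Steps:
H(s) = -3 + s
Z(W, t) = -2 + t - 5*W + W*t (Z(W, t) = -2 + ((-5*W + W*t) + t) = -2 + (t - 5*W + W*t) = -2 + t - 5*W + W*t)
j = -3 (j = (-3 + 3) - (-2 + 5 - 5*(-1) - 1*5) = 0 - (-2 + 5 + 5 - 5) = 0 - 1*3 = 0 - 3 = -3)
C(I) = 1
(C(j) + 11)**2 = (1 + 11)**2 = 12**2 = 144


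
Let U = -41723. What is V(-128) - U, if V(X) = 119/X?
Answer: 5340425/128 ≈ 41722.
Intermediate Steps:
V(-128) - U = 119/(-128) - 1*(-41723) = 119*(-1/128) + 41723 = -119/128 + 41723 = 5340425/128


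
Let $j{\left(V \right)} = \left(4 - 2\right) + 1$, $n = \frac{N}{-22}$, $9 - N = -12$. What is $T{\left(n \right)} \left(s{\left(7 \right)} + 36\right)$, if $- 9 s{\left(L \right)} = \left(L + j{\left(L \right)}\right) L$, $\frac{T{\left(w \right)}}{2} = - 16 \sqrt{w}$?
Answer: $- \frac{4064 i \sqrt{462}}{99} \approx - 882.35 i$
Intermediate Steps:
$N = 21$ ($N = 9 - -12 = 9 + 12 = 21$)
$n = - \frac{21}{22}$ ($n = \frac{21}{-22} = 21 \left(- \frac{1}{22}\right) = - \frac{21}{22} \approx -0.95455$)
$T{\left(w \right)} = - 32 \sqrt{w}$ ($T{\left(w \right)} = 2 \left(- 16 \sqrt{w}\right) = - 32 \sqrt{w}$)
$j{\left(V \right)} = 3$ ($j{\left(V \right)} = 2 + 1 = 3$)
$s{\left(L \right)} = - \frac{L \left(3 + L\right)}{9}$ ($s{\left(L \right)} = - \frac{\left(L + 3\right) L}{9} = - \frac{\left(3 + L\right) L}{9} = - \frac{L \left(3 + L\right)}{9}$)
$T{\left(n \right)} \left(s{\left(7 \right)} + 36\right) = - 32 \sqrt{- \frac{21}{22}} \left(\left(- \frac{1}{9}\right) 7 \left(3 + 7\right) + 36\right) = - 32 \frac{i \sqrt{462}}{22} \left(\left(- \frac{1}{9}\right) 7 \cdot 10 + 36\right) = - \frac{16 i \sqrt{462}}{11} \left(- \frac{70}{9} + 36\right) = - \frac{16 i \sqrt{462}}{11} \cdot \frac{254}{9} = - \frac{4064 i \sqrt{462}}{99}$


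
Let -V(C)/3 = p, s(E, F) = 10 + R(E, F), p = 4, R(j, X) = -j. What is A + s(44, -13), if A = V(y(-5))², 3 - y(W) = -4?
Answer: 110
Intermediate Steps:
y(W) = 7 (y(W) = 3 - 1*(-4) = 3 + 4 = 7)
s(E, F) = 10 - E
V(C) = -12 (V(C) = -3*4 = -12)
A = 144 (A = (-12)² = 144)
A + s(44, -13) = 144 + (10 - 1*44) = 144 + (10 - 44) = 144 - 34 = 110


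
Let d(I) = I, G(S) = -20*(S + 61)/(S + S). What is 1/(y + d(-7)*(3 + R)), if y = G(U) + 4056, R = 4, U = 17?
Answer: 17/67339 ≈ 0.00025245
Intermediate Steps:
G(S) = -10*(61 + S)/S (G(S) = -20*(61 + S)/(2*S) = -10*(61 + S)/S)
y = 68172/17 (y = (-10 - 610/17) + 4056 = -780/17 + 4056 = 68172/17 ≈ 4010.1)
1/(y + d(-7)*(3 + R)) = 1/(68172/17 - 7*(3 + 4)) = 1/(68172/17 - 7*7) = 1/(68172/17 - 49) = 1/(67339/17) = 17/67339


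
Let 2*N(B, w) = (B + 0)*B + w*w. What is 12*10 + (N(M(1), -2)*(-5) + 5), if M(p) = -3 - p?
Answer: 75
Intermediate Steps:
N(B, w) = B²/2 + w²/2 (N(B, w) = ((B + 0)*B + w*w)/2 = (B*B + w²)/2 = (B² + w²)/2 = B²/2 + w²/2)
12*10 + (N(M(1), -2)*(-5) + 5) = 12*10 + (((-3 - 1*1)²/2 + (½)*(-2)²)*(-5) + 5) = 120 + (((-3 - 1)²/2 + (½)*4)*(-5) + 5) = 120 + (((½)*(-4)² + 2)*(-5) + 5) = 120 + (((½)*16 + 2)*(-5) + 5) = 120 + ((8 + 2)*(-5) + 5) = 120 + (10*(-5) + 5) = 120 + (-50 + 5) = 120 - 45 = 75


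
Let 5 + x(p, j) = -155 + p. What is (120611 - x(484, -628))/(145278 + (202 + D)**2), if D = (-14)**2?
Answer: 120287/303682 ≈ 0.39610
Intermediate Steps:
x(p, j) = -160 + p (x(p, j) = -5 + (-155 + p) = -160 + p)
D = 196
(120611 - x(484, -628))/(145278 + (202 + D)**2) = (120611 - (-160 + 484))/(145278 + (202 + 196)**2) = (120611 - 1*324)/(145278 + 398**2) = (120611 - 324)/(145278 + 158404) = 120287/303682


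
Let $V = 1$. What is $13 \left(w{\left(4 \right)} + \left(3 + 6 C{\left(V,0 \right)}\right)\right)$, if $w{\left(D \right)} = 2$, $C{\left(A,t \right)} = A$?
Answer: $143$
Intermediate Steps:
$13 \left(w{\left(4 \right)} + \left(3 + 6 C{\left(V,0 \right)}\right)\right) = 13 \left(2 + \left(3 + 6 \cdot 1\right)\right) = 13 \left(2 + \left(3 + 6\right)\right) = 13 \left(2 + 9\right) = 13 \cdot 11 = 143$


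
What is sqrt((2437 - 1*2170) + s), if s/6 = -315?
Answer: I*sqrt(1623) ≈ 40.286*I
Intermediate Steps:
s = -1890 (s = 6*(-315) = -1890)
sqrt((2437 - 1*2170) + s) = sqrt((2437 - 1*2170) - 1890) = sqrt((2437 - 2170) - 1890) = sqrt(267 - 1890) = sqrt(-1623) = I*sqrt(1623)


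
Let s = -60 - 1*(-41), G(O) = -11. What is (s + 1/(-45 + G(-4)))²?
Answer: 1134225/3136 ≈ 361.68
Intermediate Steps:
s = -19 (s = -60 + 41 = -19)
(s + 1/(-45 + G(-4)))² = (-19 + 1/(-45 - 11))² = (-19 + 1/(-56))² = (-19 - 1/56)² = (-1065/56)² = 1134225/3136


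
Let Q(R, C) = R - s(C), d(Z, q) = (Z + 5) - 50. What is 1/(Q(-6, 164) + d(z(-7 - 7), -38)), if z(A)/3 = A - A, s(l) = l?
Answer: -1/215 ≈ -0.0046512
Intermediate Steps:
z(A) = 0 (z(A) = 3*(A - A) = 3*0 = 0)
d(Z, q) = -45 + Z (d(Z, q) = (5 + Z) - 50 = -45 + Z)
Q(R, C) = R - C
1/(Q(-6, 164) + d(z(-7 - 7), -38)) = 1/((-6 - 1*164) + (-45 + 0)) = 1/((-6 - 164) - 45) = 1/(-170 - 45) = 1/(-215) = -1/215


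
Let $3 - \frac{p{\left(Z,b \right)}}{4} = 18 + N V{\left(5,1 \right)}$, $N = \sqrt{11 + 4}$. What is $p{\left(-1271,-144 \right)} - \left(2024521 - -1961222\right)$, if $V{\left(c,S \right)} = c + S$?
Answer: $-3985803 - 24 \sqrt{15} \approx -3.9859 \cdot 10^{6}$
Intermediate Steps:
$V{\left(c,S \right)} = S + c$
$N = \sqrt{15} \approx 3.873$
$p{\left(Z,b \right)} = -60 - 24 \sqrt{15}$ ($p{\left(Z,b \right)} = 12 - 4 \left(18 + \sqrt{15} \left(1 + 5\right)\right) = 12 - 4 \left(18 + \sqrt{15} \cdot 6\right) = 12 - 4 \left(18 + 6 \sqrt{15}\right) = 12 - \left(72 + 24 \sqrt{15}\right) = -60 - 24 \sqrt{15}$)
$p{\left(-1271,-144 \right)} - \left(2024521 - -1961222\right) = \left(-60 - 24 \sqrt{15}\right) - \left(2024521 - -1961222\right) = \left(-60 - 24 \sqrt{15}\right) - \left(2024521 + 1961222\right) = \left(-60 - 24 \sqrt{15}\right) - 3985743 = -3985803 - 24 \sqrt{15}$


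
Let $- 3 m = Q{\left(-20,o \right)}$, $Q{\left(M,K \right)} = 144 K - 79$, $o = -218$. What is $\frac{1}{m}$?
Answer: $\frac{3}{31471} \approx 9.5326 \cdot 10^{-5}$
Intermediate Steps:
$Q{\left(M,K \right)} = -79 + 144 K$
$m = \frac{31471}{3}$ ($m = - \frac{-79 + 144 \left(-218\right)}{3} = - \frac{-79 - 31392}{3} = \left(- \frac{1}{3}\right) \left(-31471\right) = \frac{31471}{3} \approx 10490.0$)
$\frac{1}{m} = \frac{1}{\frac{31471}{3}} = \frac{3}{31471}$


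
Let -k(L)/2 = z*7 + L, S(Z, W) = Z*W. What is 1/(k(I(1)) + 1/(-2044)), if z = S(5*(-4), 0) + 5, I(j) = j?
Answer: -2044/147169 ≈ -0.013889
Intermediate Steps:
S(Z, W) = W*Z
z = 5 (z = 0*(5*(-4)) + 5 = 0*(-20) + 5 = 0 + 5 = 5)
k(L) = -70 - 2*L (k(L) = -2*(5*7 + L) = -2*(35 + L) = -70 - 2*L)
1/(k(I(1)) + 1/(-2044)) = 1/((-70 - 2*1) + 1/(-2044)) = 1/((-70 - 2) - 1/2044) = 1/(-72 - 1/2044) = 1/(-147169/2044) = -2044/147169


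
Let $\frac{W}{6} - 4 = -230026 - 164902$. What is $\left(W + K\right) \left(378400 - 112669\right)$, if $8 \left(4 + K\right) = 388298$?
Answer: $- \frac{2467058030433}{4} \approx -6.1676 \cdot 10^{11}$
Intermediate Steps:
$K = \frac{194133}{4}$ ($K = -4 + \frac{1}{8} \cdot 388298 = -4 + \frac{194149}{4} = \frac{194133}{4} \approx 48533.0$)
$W = -2369544$ ($W = 24 + 6 \left(-230026 - 164902\right) = 24 + 6 \left(-394928\right) = 24 - 2369568 = -2369544$)
$\left(W + K\right) \left(378400 - 112669\right) = \left(-2369544 + \frac{194133}{4}\right) \left(378400 - 112669\right) = \left(- \frac{9284043}{4}\right) 265731 = - \frac{2467058030433}{4}$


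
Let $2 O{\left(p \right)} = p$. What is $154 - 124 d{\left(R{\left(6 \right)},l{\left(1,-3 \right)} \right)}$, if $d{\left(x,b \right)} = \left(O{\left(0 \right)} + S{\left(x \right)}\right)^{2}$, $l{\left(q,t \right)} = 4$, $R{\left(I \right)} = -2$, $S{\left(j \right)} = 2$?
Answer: $-342$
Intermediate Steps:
$O{\left(p \right)} = \frac{p}{2}$
$d{\left(x,b \right)} = 4$ ($d{\left(x,b \right)} = \left(\frac{1}{2} \cdot 0 + 2\right)^{2} = \left(0 + 2\right)^{2} = 2^{2} = 4$)
$154 - 124 d{\left(R{\left(6 \right)},l{\left(1,-3 \right)} \right)} = 154 - 496 = -342$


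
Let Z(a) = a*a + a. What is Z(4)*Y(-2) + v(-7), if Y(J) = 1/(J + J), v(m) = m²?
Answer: 44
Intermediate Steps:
Z(a) = a + a² (Z(a) = a² + a = a + a²)
Y(J) = 1/(2*J)
Z(4)*Y(-2) + v(-7) = (4*(1 + 4))*((½)/(-2)) + (-7)² = (4*5)*((½)*(-½)) + 49 = 20*(-¼) + 49 = -5 + 49 = 44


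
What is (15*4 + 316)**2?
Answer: 141376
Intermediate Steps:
(15*4 + 316)**2 = (60 + 316)**2 = 376**2 = 141376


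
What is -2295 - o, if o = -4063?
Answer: 1768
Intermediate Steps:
-2295 - o = -2295 - 1*(-4063) = -2295 + 4063 = 1768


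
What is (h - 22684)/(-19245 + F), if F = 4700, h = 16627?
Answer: 6057/14545 ≈ 0.41643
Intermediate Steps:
(h - 22684)/(-19245 + F) = (16627 - 22684)/(-19245 + 4700) = -6057/(-14545) = -6057*(-1/14545) = 6057/14545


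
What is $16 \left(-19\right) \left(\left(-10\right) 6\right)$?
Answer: $18240$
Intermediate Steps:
$16 \left(-19\right) \left(\left(-10\right) 6\right) = \left(-304\right) \left(-60\right) = 18240$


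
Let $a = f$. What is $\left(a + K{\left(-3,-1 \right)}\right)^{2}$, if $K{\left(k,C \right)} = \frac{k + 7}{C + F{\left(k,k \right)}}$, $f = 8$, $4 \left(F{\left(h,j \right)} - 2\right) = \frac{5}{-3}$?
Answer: $\frac{10816}{49} \approx 220.73$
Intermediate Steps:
$F{\left(h,j \right)} = \frac{19}{12}$ ($F{\left(h,j \right)} = 2 + \frac{5 \frac{1}{-3}}{4} = 2 + \frac{5 \left(- \frac{1}{3}\right)}{4} = 2 + \frac{1}{4} \left(- \frac{5}{3}\right) = 2 - \frac{5}{12} = \frac{19}{12}$)
$a = 8$
$K{\left(k,C \right)} = \frac{7 + k}{\frac{19}{12} + C}$ ($K{\left(k,C \right)} = \frac{k + 7}{C + \frac{19}{12}} = \frac{7 + k}{\frac{19}{12} + C}$)
$\left(a + K{\left(-3,-1 \right)}\right)^{2} = \left(8 + \frac{12 \left(7 - 3\right)}{19 + 12 \left(-1\right)}\right)^{2} = \left(8 + 12 \frac{1}{19 - 12} \cdot 4\right)^{2} = \left(8 + 12 \cdot \frac{1}{7} \cdot 4\right)^{2} = \left(8 + \frac{48}{7}\right)^{2} = \left(\frac{104}{7}\right)^{2} = \frac{10816}{49}$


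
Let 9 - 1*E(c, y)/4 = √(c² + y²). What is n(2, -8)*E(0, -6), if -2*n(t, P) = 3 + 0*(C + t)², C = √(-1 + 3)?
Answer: -18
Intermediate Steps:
C = √2 ≈ 1.4142
n(t, P) = -3/2 (n(t, P) = -(3 + 0*(√2 + t)²)/2 = -(3 + 0*(t + √2)²)/2 = -(3 + 0)/2 = -½*3 = -3/2)
E(c, y) = 36 - 4*√(c² + y²)
n(2, -8)*E(0, -6) = -3*(36 - 4*√(0² + (-6)²))/2 = -3*(36 - 4*√(0 + 36))/2 = -3*(36 - 4*√36)/2 = -3*(36 - 4*6)/2 = -3*(36 - 24)/2 = -3/2*12 = -18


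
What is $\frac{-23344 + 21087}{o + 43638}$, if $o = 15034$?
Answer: $- \frac{2257}{58672} \approx -0.038468$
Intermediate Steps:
$\frac{-23344 + 21087}{o + 43638} = \frac{-23344 + 21087}{15034 + 43638} = - \frac{2257}{58672}$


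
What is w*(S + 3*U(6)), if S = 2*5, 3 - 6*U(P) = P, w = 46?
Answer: 391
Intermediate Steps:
U(P) = ½ - P/6
S = 10
w*(S + 3*U(6)) = 46*(10 + 3*(½ - ⅙*6)) = 46*(10 + 3*(½ - 1)) = 46*(10 + 3*(-½)) = 46*(10 - 3/2) = 46*(17/2) = 391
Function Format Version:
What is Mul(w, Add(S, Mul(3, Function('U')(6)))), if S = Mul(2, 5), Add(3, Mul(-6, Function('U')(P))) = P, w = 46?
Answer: 391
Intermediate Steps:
Function('U')(P) = Add(Rational(1, 2), Mul(Rational(-1, 6), P))
S = 10
Mul(w, Add(S, Mul(3, Function('U')(6)))) = Mul(46, Add(10, Mul(3, Add(Rational(1, 2), Mul(Rational(-1, 6), 6))))) = Mul(46, Add(10, Mul(3, Add(Rational(1, 2), -1)))) = Mul(46, Add(10, Mul(3, Rational(-1, 2)))) = Mul(46, Add(10, Rational(-3, 2))) = Mul(46, Rational(17, 2)) = 391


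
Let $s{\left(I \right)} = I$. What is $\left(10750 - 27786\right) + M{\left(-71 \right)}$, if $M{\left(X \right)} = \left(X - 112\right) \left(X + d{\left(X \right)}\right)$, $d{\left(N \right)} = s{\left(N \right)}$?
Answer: $8950$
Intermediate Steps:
$d{\left(N \right)} = N$
$M{\left(X \right)} = 2 X \left(-112 + X\right)$ ($M{\left(X \right)} = \left(X - 112\right) \left(X + X\right) = \left(-112 + X\right) 2 X = 2 X \left(-112 + X\right)$)
$\left(10750 - 27786\right) + M{\left(-71 \right)} = \left(10750 - 27786\right) + 2 \left(-71\right) \left(-112 - 71\right) = -17036 + 2 \left(-71\right) \left(-183\right) = -17036 + 25986 = 8950$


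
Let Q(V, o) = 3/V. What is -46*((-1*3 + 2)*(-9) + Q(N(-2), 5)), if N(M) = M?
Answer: -345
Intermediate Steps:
-46*((-1*3 + 2)*(-9) + Q(N(-2), 5)) = -46*((-1*3 + 2)*(-9) + 3/(-2)) = -46*((-3 + 2)*(-9) + 3*(-1/2)) = -46*(-1*(-9) - 3/2) = -46*(9 - 3/2) = -46*15/2 = -345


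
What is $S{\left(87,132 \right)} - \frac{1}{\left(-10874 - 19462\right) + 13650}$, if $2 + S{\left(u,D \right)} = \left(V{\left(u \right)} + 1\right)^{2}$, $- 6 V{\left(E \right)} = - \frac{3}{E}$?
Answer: $- \frac{27740647}{28065852} \approx -0.98841$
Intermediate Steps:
$V{\left(E \right)} = \frac{1}{2 E}$ ($V{\left(E \right)} = - \frac{\left(-3\right) \frac{1}{E}}{6} = \frac{1}{2 E}$)
$S{\left(u,D \right)} = -2 + \left(1 + \frac{1}{2 u}\right)^{2}$ ($S{\left(u,D \right)} = -2 + \left(\frac{1}{2 u} + 1\right)^{2} = -2 + \left(1 + \frac{1}{2 u}\right)^{2}$)
$S{\left(87,132 \right)} - \frac{1}{\left(-10874 - 19462\right) + 13650} = \frac{\frac{1}{4} + 87 - 87^{2}}{7569} - \frac{1}{\left(-10874 - 19462\right) + 13650} = \frac{\frac{1}{4} + 87 - 7569}{7569} - \frac{1}{\left(-10874 - 19462\right) + 13650} = \frac{\frac{1}{4} + 87 - 7569}{7569} - \frac{1}{-30336 + 13650} = \frac{1}{7569} \left(- \frac{29927}{4}\right) - \frac{1}{-16686} = - \frac{29927}{30276} - - \frac{1}{16686} = - \frac{29927}{30276} + \frac{1}{16686} = - \frac{27740647}{28065852}$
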